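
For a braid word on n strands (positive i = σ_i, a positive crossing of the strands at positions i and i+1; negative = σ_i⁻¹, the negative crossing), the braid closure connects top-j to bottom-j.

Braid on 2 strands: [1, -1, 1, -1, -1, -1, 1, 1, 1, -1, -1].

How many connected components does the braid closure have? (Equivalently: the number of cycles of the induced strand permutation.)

1

Derivation:
Track the strand permutation on 2 strands, starting from identity.
  step 1: s1 swaps positions 1,2 -> [2 1]
  step 2: s1^-1 swaps positions 1,2 -> [1 2]
  step 3: s1 swaps positions 1,2 -> [2 1]
  step 4: s1^-1 swaps positions 1,2 -> [1 2]
  step 5: s1^-1 swaps positions 1,2 -> [2 1]
  step 6: s1^-1 swaps positions 1,2 -> [1 2]
  step 7: s1 swaps positions 1,2 -> [2 1]
  step 8: s1 swaps positions 1,2 -> [1 2]
  step 9: s1 swaps positions 1,2 -> [2 1]
  step 10: s1^-1 swaps positions 1,2 -> [1 2]
  step 11: s1^-1 swaps positions 1,2 -> [2 1]
Final permutation (position -> original strand): [2 1]
Closure components = cycle count of this permutation = 1.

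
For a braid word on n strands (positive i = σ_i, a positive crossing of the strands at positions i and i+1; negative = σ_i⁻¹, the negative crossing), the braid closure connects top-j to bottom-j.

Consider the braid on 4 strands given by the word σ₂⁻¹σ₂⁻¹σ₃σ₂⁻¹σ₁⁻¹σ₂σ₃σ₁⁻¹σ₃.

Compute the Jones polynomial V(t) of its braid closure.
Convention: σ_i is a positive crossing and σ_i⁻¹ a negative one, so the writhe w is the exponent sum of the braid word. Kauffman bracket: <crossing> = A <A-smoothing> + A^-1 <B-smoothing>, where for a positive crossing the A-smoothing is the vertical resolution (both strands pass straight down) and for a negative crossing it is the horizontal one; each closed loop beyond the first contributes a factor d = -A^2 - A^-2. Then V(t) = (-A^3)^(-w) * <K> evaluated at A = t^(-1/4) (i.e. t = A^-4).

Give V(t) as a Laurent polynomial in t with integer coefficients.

Braid: s2^-1 s2^-1 s3 s2^-1 s1^-1 s2 s3 s1^-1 s3 on 4 strands, 9 crossings.
Writhe w = (#positive) - (#negative) = 4 - 5 = -1.
Enumerate smoothing states for the bracket polynomial. There are 2^9 = 512 states.
For each crossing: s=0 is the vertical smoothing, s=1 horizontal. Crossing k contributes A^(sign_k * (1 - 2*s_k)); loop factor d = -A^2 - A^-2.
Tabulate the states by total A-exponent and number of loops L (A-exp: L × count):
  A^9: L=5 ×1
  A^7: L=4 ×9
  A^5: L=3 ×32, L=5 ×4
  A^3: L=2 ×55, L=4 ×28, L=6 ×1
  A^1: L=1 ×39, L=3 ×77, L=5 ×10
  A^-1: L=2 ×87, L=4 ×38, L=6 ×1
  A^-3: L=1 ×14, L=3 ×64, L=5 ×6
  A^-5: L=2 ×17, L=4 ×19
  A^-7: L=3 ×7, L=5 ×2
  A^-9: L=4 ×1
Each group contributes A^e * Σ count * d^(L-1):
Powers of d = -A^2 - A^-2: d^2 = A^4 + 2 + A^-4; d^3 = -A^6 - 3*A^2 - 3*A^-2 - A^-6; d^4 = A^8 + 4*A^4 + 6 + 4*A^-4 + A^-8; d^5 = -A^10 - 5*A^6 - 10*A^2 - 10*A^-2 - 5*A^-6 - A^-10.
  A^9 * (d^4) = A^17 + 4*A^13 + 6*A^9 + 4*A^5 + A
  A^7 * (9*d^3) = -9*A^13 - 27*A^9 - 27*A^5 - 9*A
  A^5 * (32*d^2 + 4*d^4) = 4*A^13 + 48*A^9 + 88*A^5 + 48*A + 4*A^-3
  A^3 * (55*d + 28*d^3 + d^5) = -A^13 - 33*A^9 - 149*A^5 - 149*A - 33*A^-3 - A^-7
  A^1 * (39 + 77*d^2 + 10*d^4) = 10*A^9 + 117*A^5 + 253*A + 117*A^-3 + 10*A^-7
  A^-1 * (87*d + 38*d^3 + d^5) = -A^9 - 43*A^5 - 211*A - 211*A^-3 - 43*A^-7 - A^-11
  A^-3 * (14 + 64*d^2 + 6*d^4) = 6*A^5 + 88*A + 178*A^-3 + 88*A^-7 + 6*A^-11
  A^-5 * (17*d + 19*d^3) = -19*A - 74*A^-3 - 74*A^-7 - 19*A^-11
  A^-7 * (7*d^2 + 2*d^4) = 2*A + 15*A^-3 + 26*A^-7 + 15*A^-11 + 2*A^-15
  A^-9 * (d^3) = -A^-3 - 3*A^-7 - 3*A^-11 - A^-15
Summing the groups: <K> = A^17 - 2*A^13 + 3*A^9 - 4*A^5 + 4*A - 5*A^-3 + 3*A^-7 - 2*A^-11 + A^-15
Normalise by the writhe: (-A^3)^(-w) = (-A^3)^(1) = -A^3, so f(A) = -A^3 * <K> = -A^20 + 2*A^16 - 3*A^12 + 4*A^8 - 4*A^4 + 5 - 3*A^-4 + 2*A^-8 - A^-12.
Substitute A = t^(-1/4), i.e. A^e → t^(-e/4): V(t) = -t^3 + 2*t^2 - 3*t + 5 - 4*t^-1 + 4*t^-2 - 3*t^-3 + 2*t^-4 - t^-5

Answer: -t^3 + 2*t^2 - 3*t + 5 - 4*t^-1 + 4*t^-2 - 3*t^-3 + 2*t^-4 - t^-5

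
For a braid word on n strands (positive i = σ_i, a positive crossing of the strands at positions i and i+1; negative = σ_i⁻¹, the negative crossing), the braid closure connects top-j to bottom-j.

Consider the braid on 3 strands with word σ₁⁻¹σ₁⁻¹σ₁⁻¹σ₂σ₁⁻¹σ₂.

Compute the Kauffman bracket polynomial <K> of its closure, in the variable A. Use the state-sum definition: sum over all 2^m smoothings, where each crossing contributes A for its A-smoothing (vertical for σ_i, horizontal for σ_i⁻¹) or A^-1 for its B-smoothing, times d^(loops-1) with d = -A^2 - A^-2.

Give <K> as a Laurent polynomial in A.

A^14 - 2*A^10 + 2*A^6 - 2*A^2 + 2*A^-2 - A^-6 + A^-10

Derivation:
Braid: s1^-1 s1^-1 s1^-1 s2 s1^-1 s2 on 3 strands, 6 crossings.
Writhe w = (#positive) - (#negative) = 2 - 4 = -2.
State-sum expansion of <K>. There are 2^6 = 64 states.
Each crossing splits two ways (0=vertical, 1=horizontal). The state's weight is A^(#A-smoothings - #B-smoothings) * d^(loops - 1).
Tabulate the states by total A-exponent and number of loops L (A-exp: L × count):
  A^6: L=5 ×1
  A^4: L=4 ×6
  A^2: L=3 ×15
  A^0: L=2 ×19, L=4 ×1
  A^-2: L=1 ×11, L=3 ×4
  A^-4: L=2 ×6
  A^-6: L=3 ×1
Each group contributes A^e * Σ count * d^(L-1):
Powers of d = -A^2 - A^-2: d^2 = A^4 + 2 + A^-4; d^3 = -A^6 - 3*A^2 - 3*A^-2 - A^-6; d^4 = A^8 + 4*A^4 + 6 + 4*A^-4 + A^-8.
  A^6 * (d^4) = A^14 + 4*A^10 + 6*A^6 + 4*A^2 + A^-2
  A^4 * (6*d^3) = -6*A^10 - 18*A^6 - 18*A^2 - 6*A^-2
  A^2 * (15*d^2) = 15*A^6 + 30*A^2 + 15*A^-2
  A^0 * (19*d + d^3) = -A^6 - 22*A^2 - 22*A^-2 - A^-6
  A^-2 * (11 + 4*d^2) = 4*A^2 + 19*A^-2 + 4*A^-6
  A^-4 * (6*d) = -6*A^-2 - 6*A^-6
  A^-6 * (d^2) = A^-2 + 2*A^-6 + A^-10
Summing the groups: <K> = A^14 - 2*A^10 + 2*A^6 - 2*A^2 + 2*A^-2 - A^-6 + A^-10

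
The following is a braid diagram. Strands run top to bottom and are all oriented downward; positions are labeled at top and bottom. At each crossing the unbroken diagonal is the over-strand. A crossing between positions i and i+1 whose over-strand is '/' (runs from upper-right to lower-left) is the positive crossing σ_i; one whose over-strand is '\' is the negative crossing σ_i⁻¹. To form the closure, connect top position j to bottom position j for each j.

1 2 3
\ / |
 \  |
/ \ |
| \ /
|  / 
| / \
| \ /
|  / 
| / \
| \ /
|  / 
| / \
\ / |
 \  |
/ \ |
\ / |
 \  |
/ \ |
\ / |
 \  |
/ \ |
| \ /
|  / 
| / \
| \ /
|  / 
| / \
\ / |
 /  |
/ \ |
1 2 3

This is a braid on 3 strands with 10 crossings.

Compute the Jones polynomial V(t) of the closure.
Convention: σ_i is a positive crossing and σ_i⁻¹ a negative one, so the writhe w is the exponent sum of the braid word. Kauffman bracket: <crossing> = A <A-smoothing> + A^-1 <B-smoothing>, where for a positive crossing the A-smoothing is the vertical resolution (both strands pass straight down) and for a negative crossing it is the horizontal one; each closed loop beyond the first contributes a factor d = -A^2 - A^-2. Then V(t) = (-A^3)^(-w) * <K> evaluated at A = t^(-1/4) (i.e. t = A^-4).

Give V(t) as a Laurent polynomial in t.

Reading the diagram top to bottom ('/'-over between positions i,i+1 = s_i, '\'-over = s_i^-1): braid word = s1^-1 s2 s2 s2 s1^-1 s1^-1 s1^-1 s2 s2 s1.
The presented braid s1^-1 s2 s2 s2 s1^-1 s1^-1 s1^-1 s2 s2 s1 on 3 strands reduces by inverse Markov moves (closure unchanged at each step):
  Deconjugate: the word is γ·β·γ⁻¹ with γ = s1^-1 (prefix) and γ⁻¹ = s1 (suffix); strip both.
Reduced to β = s2 s2 s2 s1^-1 s1^-1 s1^-1 s2 s2 on 3 strands, 8 crossings.
Compute on β:
Braid: s2 s2 s2 s1^-1 s1^-1 s1^-1 s2 s2 on 3 strands, 8 crossings.
Writhe w = (#positive) - (#negative) = 5 - 3 = 2.
State-sum expansion of <K>. There are 2^8 = 256 states.
Smooth each crossing (0=||, 1=⌣⌢); contribution A^(Σ sign_k(1-2s_k)) * d^(L-1).
Tabulate the states by total A-exponent and number of loops L (A-exp: L × count):
  A^8: L=4 ×1
  A^6: L=3 ×8
  A^4: L=2 ×18, L=4 ×10
  A^2: L=1 ×15, L=3 ×31, L=5 ×10
  A^0: L=2 ×35, L=4 ×30, L=6 ×5
  A^-2: L=3 ×40, L=5 ×15, L=7 ×1
  A^-4: L=4 ×25, L=6 ×3
  A^-6: L=5 ×8
  A^-8: L=6 ×1
Each group contributes A^e * Σ count * d^(L-1):
Powers of d = -A^2 - A^-2: d^2 = A^4 + 2 + A^-4; d^3 = -A^6 - 3*A^2 - 3*A^-2 - A^-6; d^4 = A^8 + 4*A^4 + 6 + 4*A^-4 + A^-8; d^5 = -A^10 - 5*A^6 - 10*A^2 - 10*A^-2 - 5*A^-6 - A^-10; d^6 = A^12 + 6*A^8 + 15*A^4 + 20 + 15*A^-4 + 6*A^-8 + A^-12.
  A^8 * (d^3) = -A^14 - 3*A^10 - 3*A^6 - A^2
  A^6 * (8*d^2) = 8*A^10 + 16*A^6 + 8*A^2
  A^4 * (18*d + 10*d^3) = -10*A^10 - 48*A^6 - 48*A^2 - 10*A^-2
  A^2 * (15 + 31*d^2 + 10*d^4) = 10*A^10 + 71*A^6 + 137*A^2 + 71*A^-2 + 10*A^-6
  A^0 * (35*d + 30*d^3 + 5*d^5) = -5*A^10 - 55*A^6 - 175*A^2 - 175*A^-2 - 55*A^-6 - 5*A^-10
  A^-2 * (40*d^2 + 15*d^4 + d^6) = A^10 + 21*A^6 + 115*A^2 + 190*A^-2 + 115*A^-6 + 21*A^-10 + A^-14
  A^-4 * (25*d^3 + 3*d^5) = -3*A^6 - 40*A^2 - 105*A^-2 - 105*A^-6 - 40*A^-10 - 3*A^-14
  A^-6 * (8*d^4) = 8*A^2 + 32*A^-2 + 48*A^-6 + 32*A^-10 + 8*A^-14
  A^-8 * (d^5) = -A^2 - 5*A^-2 - 10*A^-6 - 10*A^-10 - 5*A^-14 - A^-18
Summing the groups: <K> = -A^14 + A^10 - A^6 + 3*A^2 - 2*A^-2 + 3*A^-6 - 2*A^-10 + A^-14 - A^-18
Normalise by the writhe: (-A^3)^(-w) = (-A^3)^(-2) = A^-6, so f(A) = A^-6 * <K> = -A^8 + A^4 - 1 + 3*A^-4 - 2*A^-8 + 3*A^-12 - 2*A^-16 + A^-20 - A^-24.
Substitute A = t^(-1/4), i.e. A^e → t^(-e/4): V(t) = -t^6 + t^5 - 2*t^4 + 3*t^3 - 2*t^2 + 3*t - 1 + t^-1 - t^-2

Answer: -t^6 + t^5 - 2*t^4 + 3*t^3 - 2*t^2 + 3*t - 1 + t^-1 - t^-2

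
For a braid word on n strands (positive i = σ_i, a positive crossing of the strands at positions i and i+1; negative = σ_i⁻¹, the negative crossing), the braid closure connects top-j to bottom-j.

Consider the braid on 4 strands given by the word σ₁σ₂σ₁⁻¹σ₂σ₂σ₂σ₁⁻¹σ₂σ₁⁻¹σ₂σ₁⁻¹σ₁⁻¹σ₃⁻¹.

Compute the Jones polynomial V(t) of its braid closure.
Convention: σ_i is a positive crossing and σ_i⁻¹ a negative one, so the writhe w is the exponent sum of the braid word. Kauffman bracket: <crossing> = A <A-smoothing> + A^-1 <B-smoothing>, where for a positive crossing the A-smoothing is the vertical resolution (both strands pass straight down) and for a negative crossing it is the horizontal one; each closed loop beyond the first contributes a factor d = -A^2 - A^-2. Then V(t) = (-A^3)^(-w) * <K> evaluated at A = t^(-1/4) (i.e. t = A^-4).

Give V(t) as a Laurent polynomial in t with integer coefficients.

The presented braid s1 s2 s1^-1 s2 s2 s2 s1^-1 s2 s1^-1 s2 s1^-1 s1^-1 s3^-1 on 4 strands reduces by inverse Markov moves (closure unchanged at each step):
  Destabilize: the word has the form β·s3^-1 where s3^-1 occurs only as the final letter (β ∈ B_3); drop it and the last strand → 3 strands.
  Deconjugate: the word is γ·β·γ⁻¹ with γ = s1 (prefix) and γ⁻¹ = s1^-1 (suffix); strip both.
Reduced to β = s2 s1^-1 s2 s2 s2 s1^-1 s2 s1^-1 s2 s1^-1 on 3 strands, 10 crossings.
Compute on β:
Braid: s2 s1^-1 s2 s2 s2 s1^-1 s2 s1^-1 s2 s1^-1 on 3 strands, 10 crossings.
Writhe w = (#positive) - (#negative) = 6 - 4 = 2.
State-sum expansion of <K>. There are 2^10 = 1024 states.
For each crossing: s=0 is the vertical smoothing, s=1 horizontal. Crossing k contributes A^(sign_k * (1 - 2*s_k)); loop factor d = -A^2 - A^-2.
Tabulate the states by total A-exponent and number of loops L (A-exp: L × count):
  A^10: L=5 ×1
  A^8: L=4 ×10
  A^6: L=3 ×42, L=5 ×3
  A^4: L=2 ×90, L=4 ×29, L=6 ×1
  A^2: L=1 ×87, L=3 ×110, L=5 ×13
  A^0: L=2 ×179, L=4 ×71, L=6 ×2
  A^-2: L=3 ×187, L=5 ×23
  A^-4: L=4 ×117, L=6 ×3
  A^-6: L=5 ×45
  A^-8: L=6 ×10
  A^-10: L=7 ×1
Each group contributes A^e * Σ count * d^(L-1):
Powers of d = -A^2 - A^-2: d^2 = A^4 + 2 + A^-4; d^3 = -A^6 - 3*A^2 - 3*A^-2 - A^-6; d^4 = A^8 + 4*A^4 + 6 + 4*A^-4 + A^-8; d^5 = -A^10 - 5*A^6 - 10*A^2 - 10*A^-2 - 5*A^-6 - A^-10; d^6 = A^12 + 6*A^8 + 15*A^4 + 20 + 15*A^-4 + 6*A^-8 + A^-12.
  A^10 * (d^4) = A^18 + 4*A^14 + 6*A^10 + 4*A^6 + A^2
  A^8 * (10*d^3) = -10*A^14 - 30*A^10 - 30*A^6 - 10*A^2
  A^6 * (42*d^2 + 3*d^4) = 3*A^14 + 54*A^10 + 102*A^6 + 54*A^2 + 3*A^-2
  A^4 * (90*d + 29*d^3 + d^5) = -A^14 - 34*A^10 - 187*A^6 - 187*A^2 - 34*A^-2 - A^-6
  A^2 * (87 + 110*d^2 + 13*d^4) = 13*A^10 + 162*A^6 + 385*A^2 + 162*A^-2 + 13*A^-6
  A^0 * (179*d + 71*d^3 + 2*d^5) = -2*A^10 - 81*A^6 - 412*A^2 - 412*A^-2 - 81*A^-6 - 2*A^-10
  A^-2 * (187*d^2 + 23*d^4) = 23*A^6 + 279*A^2 + 512*A^-2 + 279*A^-6 + 23*A^-10
  A^-4 * (117*d^3 + 3*d^5) = -3*A^6 - 132*A^2 - 381*A^-2 - 381*A^-6 - 132*A^-10 - 3*A^-14
  A^-6 * (45*d^4) = 45*A^2 + 180*A^-2 + 270*A^-6 + 180*A^-10 + 45*A^-14
  A^-8 * (10*d^5) = -10*A^2 - 50*A^-2 - 100*A^-6 - 100*A^-10 - 50*A^-14 - 10*A^-18
  A^-10 * (d^6) = A^2 + 6*A^-2 + 15*A^-6 + 20*A^-10 + 15*A^-14 + 6*A^-18 + A^-22
Summing the groups: <K> = A^18 - 4*A^14 + 7*A^10 - 10*A^6 + 14*A^2 - 14*A^-2 + 14*A^-6 - 11*A^-10 + 7*A^-14 - 4*A^-18 + A^-22
Normalise by the writhe: (-A^3)^(-w) = (-A^3)^(-2) = A^-6, so f(A) = A^-6 * <K> = A^12 - 4*A^8 + 7*A^4 - 10 + 14*A^-4 - 14*A^-8 + 14*A^-12 - 11*A^-16 + 7*A^-20 - 4*A^-24 + A^-28.
Substitute A = t^(-1/4), i.e. A^e → t^(-e/4): V(t) = t^7 - 4*t^6 + 7*t^5 - 11*t^4 + 14*t^3 - 14*t^2 + 14*t - 10 + 7*t^-1 - 4*t^-2 + t^-3

Answer: t^7 - 4*t^6 + 7*t^5 - 11*t^4 + 14*t^3 - 14*t^2 + 14*t - 10 + 7*t^-1 - 4*t^-2 + t^-3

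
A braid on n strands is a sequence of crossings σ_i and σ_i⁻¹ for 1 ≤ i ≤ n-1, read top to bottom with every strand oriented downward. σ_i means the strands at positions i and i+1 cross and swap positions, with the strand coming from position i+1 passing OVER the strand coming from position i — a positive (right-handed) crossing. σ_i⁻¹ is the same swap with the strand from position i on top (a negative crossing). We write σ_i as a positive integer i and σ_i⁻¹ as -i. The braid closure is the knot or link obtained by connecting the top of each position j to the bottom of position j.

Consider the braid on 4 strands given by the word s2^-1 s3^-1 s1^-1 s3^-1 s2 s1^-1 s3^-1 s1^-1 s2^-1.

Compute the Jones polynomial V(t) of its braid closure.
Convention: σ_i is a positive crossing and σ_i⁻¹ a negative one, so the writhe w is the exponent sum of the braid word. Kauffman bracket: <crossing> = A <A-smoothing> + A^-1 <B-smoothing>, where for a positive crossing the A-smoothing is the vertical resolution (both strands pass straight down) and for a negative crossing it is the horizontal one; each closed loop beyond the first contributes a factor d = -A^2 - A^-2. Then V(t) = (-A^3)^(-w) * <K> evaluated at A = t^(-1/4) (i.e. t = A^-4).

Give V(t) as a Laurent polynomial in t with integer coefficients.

t^-2 - 2*t^-3 + 5*t^-4 - 5*t^-5 + 6*t^-6 - 6*t^-7 + 4*t^-8 - 3*t^-9 + t^-10

Derivation:
Braid: s2^-1 s3^-1 s1^-1 s3^-1 s2 s1^-1 s3^-1 s1^-1 s2^-1 on 4 strands, 9 crossings.
Writhe w = (#positive) - (#negative) = 1 - 8 = -7.
State-sum expansion of <K>. There are 2^9 = 512 states.
Each crossing splits two ways (0=vertical, 1=horizontal). The state's weight is A^(#A-smoothings - #B-smoothings) * d^(loops - 1).
Tabulate the states by total A-exponent and number of loops L (A-exp: L × count):
  A^9: L=6 ×1
  A^7: L=5 ×9
  A^5: L=4 ×35, L=6 ×1
  A^3: L=3 ×74, L=5 ×10
  A^1: L=2 ×85, L=4 ×41
  A^-1: L=1 ×42, L=3 ×80, L=5 ×4
  A^-3: L=2 ×65, L=4 ×19
  A^-5: L=1 ×9, L=3 ×26, L=5 ×1
  A^-7: L=2 ×6, L=4 ×3
  A^-9: L=3 ×1
Each group contributes A^e * Σ count * d^(L-1):
Powers of d = -A^2 - A^-2: d^2 = A^4 + 2 + A^-4; d^3 = -A^6 - 3*A^2 - 3*A^-2 - A^-6; d^4 = A^8 + 4*A^4 + 6 + 4*A^-4 + A^-8; d^5 = -A^10 - 5*A^6 - 10*A^2 - 10*A^-2 - 5*A^-6 - A^-10.
  A^9 * (d^5) = -A^19 - 5*A^15 - 10*A^11 - 10*A^7 - 5*A^3 - A^-1
  A^7 * (9*d^4) = 9*A^15 + 36*A^11 + 54*A^7 + 36*A^3 + 9*A^-1
  A^5 * (35*d^3 + d^5) = -A^15 - 40*A^11 - 115*A^7 - 115*A^3 - 40*A^-1 - A^-5
  A^3 * (74*d^2 + 10*d^4) = 10*A^11 + 114*A^7 + 208*A^3 + 114*A^-1 + 10*A^-5
  A^1 * (85*d + 41*d^3) = -41*A^7 - 208*A^3 - 208*A^-1 - 41*A^-5
  A^-1 * (42 + 80*d^2 + 4*d^4) = 4*A^7 + 96*A^3 + 226*A^-1 + 96*A^-5 + 4*A^-9
  A^-3 * (65*d + 19*d^3) = -19*A^3 - 122*A^-1 - 122*A^-5 - 19*A^-9
  A^-5 * (9 + 26*d^2 + d^4) = A^3 + 30*A^-1 + 67*A^-5 + 30*A^-9 + A^-13
  A^-7 * (6*d + 3*d^3) = -3*A^-1 - 15*A^-5 - 15*A^-9 - 3*A^-13
  A^-9 * (d^2) = A^-5 + 2*A^-9 + A^-13
Summing the groups: <K> = -A^19 + 3*A^15 - 4*A^11 + 6*A^7 - 6*A^3 + 5*A^-1 - 5*A^-5 + 2*A^-9 - A^-13
Normalise by the writhe: (-A^3)^(-w) = (-A^3)^(7) = -A^21, so f(A) = -A^21 * <K> = A^40 - 3*A^36 + 4*A^32 - 6*A^28 + 6*A^24 - 5*A^20 + 5*A^16 - 2*A^12 + A^8.
Substitute A = t^(-1/4), i.e. A^e → t^(-e/4): V(t) = t^-2 - 2*t^-3 + 5*t^-4 - 5*t^-5 + 6*t^-6 - 6*t^-7 + 4*t^-8 - 3*t^-9 + t^-10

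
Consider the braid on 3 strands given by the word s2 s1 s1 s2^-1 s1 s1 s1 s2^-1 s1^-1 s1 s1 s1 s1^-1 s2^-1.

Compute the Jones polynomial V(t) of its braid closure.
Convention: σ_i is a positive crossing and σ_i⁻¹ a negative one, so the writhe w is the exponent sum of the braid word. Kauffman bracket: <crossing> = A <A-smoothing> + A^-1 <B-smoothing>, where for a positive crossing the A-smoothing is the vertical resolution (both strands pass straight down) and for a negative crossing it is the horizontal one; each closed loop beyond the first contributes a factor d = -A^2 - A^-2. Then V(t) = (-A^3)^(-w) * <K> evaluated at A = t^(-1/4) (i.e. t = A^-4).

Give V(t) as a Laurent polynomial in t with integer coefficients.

The presented braid s2 s1 s1 s2^-1 s1 s1 s1 s2^-1 s1^-1 s1 s1 s1 s1^-1 s2^-1 on 3 strands reduces by inverse Markov moves (closure unchanged at each step):
  Deconjugate: the word is γ·β·γ⁻¹ with γ = s2 s1 (prefix) and γ⁻¹ = s1^-1 s2^-1 (suffix); strip both.
Reduced to β = s1 s2^-1 s1 s1 s1 s2^-1 s1^-1 s1 s1 s1 on 3 strands, 10 crossings.
Compute on β:
First cancel adjacent σ_i σ_i⁻¹ pairs (Reidemeister II — same braid, same closure): s1 s2^-1 s1 s1 s1 s2^-1 s1^-1 s1 s1 s1 → s1 s2^-1 s1 s1 s1 s2^-1 s1 s1.
Braid: s1 s2^-1 s1 s1 s1 s2^-1 s1 s1 on 3 strands, 8 crossings.
Writhe w = (#positive) - (#negative) = 6 - 2 = 4.
Computing the Kauffman bracket via state sum. There are 2^8 = 256 states.
For each crossing: s=0 is the vertical smoothing, s=1 horizontal. Crossing k contributes A^(sign_k * (1 - 2*s_k)); loop factor d = -A^2 - A^-2.
Tabulate the states by total A-exponent and number of loops L (A-exp: L × count):
  A^8: L=3 ×1
  A^6: L=2 ×8
  A^4: L=1 ×21, L=3 ×7
  A^2: L=2 ×54, L=4 ×2
  A^0: L=3 ×70
  A^-2: L=4 ×56
  A^-4: L=5 ×28
  A^-6: L=6 ×8
  A^-8: L=7 ×1
Each group contributes A^e * Σ count * d^(L-1):
Powers of d = -A^2 - A^-2: d^2 = A^4 + 2 + A^-4; d^3 = -A^6 - 3*A^2 - 3*A^-2 - A^-6; d^4 = A^8 + 4*A^4 + 6 + 4*A^-4 + A^-8; d^5 = -A^10 - 5*A^6 - 10*A^2 - 10*A^-2 - 5*A^-6 - A^-10; d^6 = A^12 + 6*A^8 + 15*A^4 + 20 + 15*A^-4 + 6*A^-8 + A^-12.
  A^8 * (d^2) = A^12 + 2*A^8 + A^4
  A^6 * (8*d) = -8*A^8 - 8*A^4
  A^4 * (21 + 7*d^2) = 7*A^8 + 35*A^4 + 7
  A^2 * (54*d + 2*d^3) = -2*A^8 - 60*A^4 - 60 - 2*A^-4
  A^0 * (70*d^2) = 70*A^4 + 140 + 70*A^-4
  A^-2 * (56*d^3) = -56*A^4 - 168 - 168*A^-4 - 56*A^-8
  A^-4 * (28*d^4) = 28*A^4 + 112 + 168*A^-4 + 112*A^-8 + 28*A^-12
  A^-6 * (8*d^5) = -8*A^4 - 40 - 80*A^-4 - 80*A^-8 - 40*A^-12 - 8*A^-16
  A^-8 * (d^6) = A^4 + 6 + 15*A^-4 + 20*A^-8 + 15*A^-12 + 6*A^-16 + A^-20
Summing the groups: <K> = A^12 - A^8 + 3*A^4 - 3 + 3*A^-4 - 4*A^-8 + 3*A^-12 - 2*A^-16 + A^-20
Normalise by the writhe: (-A^3)^(-w) = (-A^3)^(-4) = A^-12, so f(A) = A^-12 * <K> = 1 - A^-4 + 3*A^-8 - 3*A^-12 + 3*A^-16 - 4*A^-20 + 3*A^-24 - 2*A^-28 + A^-32.
Substitute A = t^(-1/4), i.e. A^e → t^(-e/4): V(t) = t^8 - 2*t^7 + 3*t^6 - 4*t^5 + 3*t^4 - 3*t^3 + 3*t^2 - t + 1

Answer: t^8 - 2*t^7 + 3*t^6 - 4*t^5 + 3*t^4 - 3*t^3 + 3*t^2 - t + 1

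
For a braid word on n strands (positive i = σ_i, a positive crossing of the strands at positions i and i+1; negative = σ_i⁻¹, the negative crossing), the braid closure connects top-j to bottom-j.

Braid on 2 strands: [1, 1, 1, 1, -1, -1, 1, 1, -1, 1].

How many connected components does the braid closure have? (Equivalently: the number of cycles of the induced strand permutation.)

2

Derivation:
Track the strand permutation on 2 strands, starting from identity.
  step 1: s1 swaps positions 1,2 -> [2 1]
  step 2: s1 swaps positions 1,2 -> [1 2]
  step 3: s1 swaps positions 1,2 -> [2 1]
  step 4: s1 swaps positions 1,2 -> [1 2]
  step 5: s1^-1 swaps positions 1,2 -> [2 1]
  step 6: s1^-1 swaps positions 1,2 -> [1 2]
  step 7: s1 swaps positions 1,2 -> [2 1]
  step 8: s1 swaps positions 1,2 -> [1 2]
  step 9: s1^-1 swaps positions 1,2 -> [2 1]
  step 10: s1 swaps positions 1,2 -> [1 2]
Final permutation (position -> original strand): [1 2]
Closure components = cycle count of this permutation = 2.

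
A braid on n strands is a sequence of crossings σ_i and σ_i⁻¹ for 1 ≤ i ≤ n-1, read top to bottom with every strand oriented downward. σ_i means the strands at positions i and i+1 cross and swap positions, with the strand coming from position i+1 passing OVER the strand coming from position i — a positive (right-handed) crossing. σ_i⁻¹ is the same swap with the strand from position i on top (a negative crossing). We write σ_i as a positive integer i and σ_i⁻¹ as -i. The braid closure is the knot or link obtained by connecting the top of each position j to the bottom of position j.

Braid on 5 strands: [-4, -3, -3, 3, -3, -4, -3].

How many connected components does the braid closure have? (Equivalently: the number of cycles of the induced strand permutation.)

4

Derivation:
Track the strand permutation on 5 strands, starting from identity.
  step 1: s4^-1 swaps positions 4,5 -> [1 2 3 5 4]
  step 2: s3^-1 swaps positions 3,4 -> [1 2 5 3 4]
  step 3: s3^-1 swaps positions 3,4 -> [1 2 3 5 4]
  step 4: s3 swaps positions 3,4 -> [1 2 5 3 4]
  step 5: s3^-1 swaps positions 3,4 -> [1 2 3 5 4]
  step 6: s4^-1 swaps positions 4,5 -> [1 2 3 4 5]
  step 7: s3^-1 swaps positions 3,4 -> [1 2 4 3 5]
Final permutation (position -> original strand): [1 2 4 3 5]
Closure components = cycle count of this permutation = 4.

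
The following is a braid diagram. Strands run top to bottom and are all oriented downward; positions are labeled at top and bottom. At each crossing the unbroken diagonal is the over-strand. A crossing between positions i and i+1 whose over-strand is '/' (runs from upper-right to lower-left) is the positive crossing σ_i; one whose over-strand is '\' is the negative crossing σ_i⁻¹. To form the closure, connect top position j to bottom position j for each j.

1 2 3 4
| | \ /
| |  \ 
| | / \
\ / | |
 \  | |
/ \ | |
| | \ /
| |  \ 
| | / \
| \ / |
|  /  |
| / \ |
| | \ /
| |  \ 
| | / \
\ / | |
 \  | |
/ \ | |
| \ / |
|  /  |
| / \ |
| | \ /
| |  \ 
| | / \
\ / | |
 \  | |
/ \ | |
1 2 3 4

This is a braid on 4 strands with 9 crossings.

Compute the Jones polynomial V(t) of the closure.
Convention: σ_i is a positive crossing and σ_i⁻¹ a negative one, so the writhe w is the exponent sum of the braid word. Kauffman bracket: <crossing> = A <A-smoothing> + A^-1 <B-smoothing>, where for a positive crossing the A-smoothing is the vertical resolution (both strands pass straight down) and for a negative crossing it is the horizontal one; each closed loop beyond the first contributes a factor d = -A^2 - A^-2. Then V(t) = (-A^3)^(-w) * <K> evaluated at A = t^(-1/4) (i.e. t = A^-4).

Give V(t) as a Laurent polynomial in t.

1 - 2*t^-1 + 4*t^-2 - 5*t^-3 + 7*t^-4 - 7*t^-5 + 6*t^-6 - 5*t^-7 + 3*t^-8 - t^-9

Derivation:
Reading the diagram top to bottom ('/'-over between positions i,i+1 = s_i, '\'-over = s_i^-1): braid word = s3^-1 s1^-1 s3^-1 s2 s3^-1 s1^-1 s2 s3^-1 s1^-1.
Braid: s3^-1 s1^-1 s3^-1 s2 s3^-1 s1^-1 s2 s3^-1 s1^-1 on 4 strands, 9 crossings.
Writhe w = (#positive) - (#negative) = 2 - 7 = -5.
State-sum expansion of <K>. There are 2^9 = 512 states.
Smooth each crossing (0=||, 1=⌣⌢); contribution A^(Σ sign_k(1-2s_k)) * d^(L-1).
Tabulate the states by total A-exponent and number of loops L (A-exp: L × count):
  A^9: L=7 ×1
  A^7: L=6 ×9
  A^5: L=5 ×36
  A^3: L=4 ×83, L=6 ×1
  A^1: L=3 ×118, L=5 ×8
  A^-1: L=2 ×100, L=4 ×26
  A^-3: L=1 ×41, L=3 ×42, L=5 ×1
  A^-5: L=2 ×31, L=4 ×5
  A^-7: L=3 ×9
  A^-9: L=4 ×1
Each group contributes A^e * Σ count * d^(L-1):
Powers of d = -A^2 - A^-2: d^2 = A^4 + 2 + A^-4; d^3 = -A^6 - 3*A^2 - 3*A^-2 - A^-6; d^4 = A^8 + 4*A^4 + 6 + 4*A^-4 + A^-8; d^5 = -A^10 - 5*A^6 - 10*A^2 - 10*A^-2 - 5*A^-6 - A^-10; d^6 = A^12 + 6*A^8 + 15*A^4 + 20 + 15*A^-4 + 6*A^-8 + A^-12.
  A^9 * (d^6) = A^21 + 6*A^17 + 15*A^13 + 20*A^9 + 15*A^5 + 6*A + A^-3
  A^7 * (9*d^5) = -9*A^17 - 45*A^13 - 90*A^9 - 90*A^5 - 45*A - 9*A^-3
  A^5 * (36*d^4) = 36*A^13 + 144*A^9 + 216*A^5 + 144*A + 36*A^-3
  A^3 * (83*d^3 + d^5) = -A^13 - 88*A^9 - 259*A^5 - 259*A - 88*A^-3 - A^-7
  A^1 * (118*d^2 + 8*d^4) = 8*A^9 + 150*A^5 + 284*A + 150*A^-3 + 8*A^-7
  A^-1 * (100*d + 26*d^3) = -26*A^5 - 178*A - 178*A^-3 - 26*A^-7
  A^-3 * (41 + 42*d^2 + d^4) = A^5 + 46*A + 131*A^-3 + 46*A^-7 + A^-11
  A^-5 * (31*d + 5*d^3) = -5*A - 46*A^-3 - 46*A^-7 - 5*A^-11
  A^-7 * (9*d^2) = 9*A^-3 + 18*A^-7 + 9*A^-11
  A^-9 * (d^3) = -A^-3 - 3*A^-7 - 3*A^-11 - A^-15
Summing the groups: <K> = A^21 - 3*A^17 + 5*A^13 - 6*A^9 + 7*A^5 - 7*A + 5*A^-3 - 4*A^-7 + 2*A^-11 - A^-15
Normalise by the writhe: (-A^3)^(-w) = (-A^3)^(5) = -A^15, so f(A) = -A^15 * <K> = -A^36 + 3*A^32 - 5*A^28 + 6*A^24 - 7*A^20 + 7*A^16 - 5*A^12 + 4*A^8 - 2*A^4 + 1.
Substitute A = t^(-1/4), i.e. A^e → t^(-e/4): V(t) = 1 - 2*t^-1 + 4*t^-2 - 5*t^-3 + 7*t^-4 - 7*t^-5 + 6*t^-6 - 5*t^-7 + 3*t^-8 - t^-9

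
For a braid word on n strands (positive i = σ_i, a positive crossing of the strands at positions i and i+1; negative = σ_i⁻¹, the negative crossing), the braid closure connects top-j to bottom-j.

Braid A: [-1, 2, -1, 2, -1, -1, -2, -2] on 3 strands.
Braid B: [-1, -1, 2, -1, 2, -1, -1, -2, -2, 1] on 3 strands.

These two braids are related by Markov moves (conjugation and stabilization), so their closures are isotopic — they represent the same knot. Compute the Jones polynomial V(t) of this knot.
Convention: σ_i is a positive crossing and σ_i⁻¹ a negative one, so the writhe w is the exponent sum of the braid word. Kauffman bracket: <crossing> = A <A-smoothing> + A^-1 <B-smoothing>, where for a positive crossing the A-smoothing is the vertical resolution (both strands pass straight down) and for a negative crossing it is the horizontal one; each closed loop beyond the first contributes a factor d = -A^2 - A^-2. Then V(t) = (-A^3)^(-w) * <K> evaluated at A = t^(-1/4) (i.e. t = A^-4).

Markov-equivalent braids have isotopic closures, hence identical knot invariants. Strip the Markov moves from each word to reach a common short braid β, then compute V(t) once on β.
Braid A: s1^-1 s2 s1^-1 s2 s1^-1 s1^-1 s2^-1 s2^-1 on 3 strands has no conjugating prefix/suffix or stabilization to strip; take β = s1^-1 s2 s1^-1 s2 s1^-1 s1^-1 s2^-1 s2^-1.
Braid B: s1^-1 s1^-1 s2 s1^-1 s2 s1^-1 s1^-1 s2^-1 s2^-1 s1 on 3 strands reduces by inverse Markov moves (closure unchanged at each step):
  Deconjugate: the word is γ·β·γ⁻¹ with γ = s1^-1 (prefix) and γ⁻¹ = s1 (suffix); strip both.
Reduced to β = s1^-1 s2 s1^-1 s2 s1^-1 s1^-1 s2^-1 s2^-1 on 3 strands, 8 crossings.
Both give the same β = s1^-1 s2 s1^-1 s2 s1^-1 s1^-1 s2^-1 s2^-1 on 3 strands, so one state sum suffices:
Braid: s1^-1 s2 s1^-1 s2 s1^-1 s1^-1 s2^-1 s2^-1 on 3 strands, 8 crossings.
Writhe w = (#positive) - (#negative) = 2 - 6 = -4.
Computing the Kauffman bracket via state sum. There are 2^8 = 256 states.
Each crossing splits two ways (0=vertical, 1=horizontal). The state's weight is A^(#A-smoothings - #B-smoothings) * d^(loops - 1).
Tabulate the states by total A-exponent and number of loops L (A-exp: L × count):
  A^8: L=5 ×1
  A^6: L=4 ×8
  A^4: L=3 ×26, L=5 ×2
  A^2: L=2 ×41, L=4 ×15
  A^0: L=1 ×26, L=3 ×43, L=5 ×1
  A^-2: L=2 ×47, L=4 ×9
  A^-4: L=1 ×11, L=3 ×16, L=5 ×1
  A^-6: L=2 ×6, L=4 ×2
  A^-8: L=3 ×1
Each group contributes A^e * Σ count * d^(L-1):
Powers of d = -A^2 - A^-2: d^2 = A^4 + 2 + A^-4; d^3 = -A^6 - 3*A^2 - 3*A^-2 - A^-6; d^4 = A^8 + 4*A^4 + 6 + 4*A^-4 + A^-8.
  A^8 * (d^4) = A^16 + 4*A^12 + 6*A^8 + 4*A^4 + 1
  A^6 * (8*d^3) = -8*A^12 - 24*A^8 - 24*A^4 - 8
  A^4 * (26*d^2 + 2*d^4) = 2*A^12 + 34*A^8 + 64*A^4 + 34 + 2*A^-4
  A^2 * (41*d + 15*d^3) = -15*A^8 - 86*A^4 - 86 - 15*A^-4
  A^0 * (26 + 43*d^2 + d^4) = A^8 + 47*A^4 + 118 + 47*A^-4 + A^-8
  A^-2 * (47*d + 9*d^3) = -9*A^4 - 74 - 74*A^-4 - 9*A^-8
  A^-4 * (11 + 16*d^2 + d^4) = A^4 + 20 + 49*A^-4 + 20*A^-8 + A^-12
  A^-6 * (6*d + 2*d^3) = -2 - 12*A^-4 - 12*A^-8 - 2*A^-12
  A^-8 * (d^2) = A^-4 + 2*A^-8 + A^-12
Summing the groups: <K> = A^16 - 2*A^12 + 2*A^8 - 3*A^4 + 3 - 2*A^-4 + 2*A^-8
Normalise by the writhe: (-A^3)^(-w) = (-A^3)^(4) = A^12, so f(A) = A^12 * <K> = A^28 - 2*A^24 + 2*A^20 - 3*A^16 + 3*A^12 - 2*A^8 + 2*A^4.
Substitute A = t^(-1/4), i.e. A^e → t^(-e/4): V(t) = 2*t^-1 - 2*t^-2 + 3*t^-3 - 3*t^-4 + 2*t^-5 - 2*t^-6 + t^-7

Answer: 2*t^-1 - 2*t^-2 + 3*t^-3 - 3*t^-4 + 2*t^-5 - 2*t^-6 + t^-7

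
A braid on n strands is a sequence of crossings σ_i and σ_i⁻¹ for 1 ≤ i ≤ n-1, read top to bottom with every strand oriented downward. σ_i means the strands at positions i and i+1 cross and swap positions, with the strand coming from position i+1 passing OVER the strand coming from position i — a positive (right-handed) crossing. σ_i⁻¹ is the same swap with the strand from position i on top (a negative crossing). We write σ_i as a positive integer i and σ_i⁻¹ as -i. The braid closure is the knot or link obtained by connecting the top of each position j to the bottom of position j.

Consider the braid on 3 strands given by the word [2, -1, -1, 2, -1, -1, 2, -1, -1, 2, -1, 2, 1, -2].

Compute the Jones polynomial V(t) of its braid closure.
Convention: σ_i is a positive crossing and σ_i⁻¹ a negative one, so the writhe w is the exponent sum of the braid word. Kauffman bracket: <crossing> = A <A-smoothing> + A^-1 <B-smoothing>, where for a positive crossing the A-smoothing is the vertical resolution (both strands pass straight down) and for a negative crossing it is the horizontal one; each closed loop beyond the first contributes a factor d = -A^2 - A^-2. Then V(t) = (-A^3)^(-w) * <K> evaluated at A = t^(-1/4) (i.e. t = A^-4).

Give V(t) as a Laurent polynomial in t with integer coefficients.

The presented braid s2 s1^-1 s1^-1 s2 s1^-1 s1^-1 s2 s1^-1 s1^-1 s2 s1^-1 s2 s1 s2^-1 on 3 strands reduces by inverse Markov moves (closure unchanged at each step):
  Deconjugate: the word is γ·β·γ⁻¹ with γ = s2 s1^-1 (prefix) and γ⁻¹ = s1 s2^-1 (suffix); strip both.
Reduced to β = s1^-1 s2 s1^-1 s1^-1 s2 s1^-1 s1^-1 s2 s1^-1 s2 on 3 strands, 10 crossings.
Compute on β:
Braid: s1^-1 s2 s1^-1 s1^-1 s2 s1^-1 s1^-1 s2 s1^-1 s2 on 3 strands, 10 crossings.
Writhe w = (#positive) - (#negative) = 4 - 6 = -2.
Computing the Kauffman bracket via state sum. There are 2^10 = 1024 states.
Each crossing splits two ways (0=vertical, 1=horizontal). The state's weight is A^(#A-smoothings - #B-smoothings) * d^(loops - 1).
Tabulate the states by total A-exponent and number of loops L (A-exp: L × count):
  A^10: L=7 ×1
  A^8: L=6 ×10
  A^6: L=5 ×45
  A^4: L=4 ×118, L=6 ×2
  A^2: L=3 ×193, L=5 ×17
  A^0: L=2 ×192, L=4 ×59, L=6 ×1
  A^-2: L=1 ×95, L=3 ×108, L=5 ×7
  A^-4: L=2 ×95, L=4 ×25
  A^-6: L=3 ×43, L=5 ×2
  A^-8: L=4 ×10
  A^-10: L=5 ×1
Each group contributes A^e * Σ count * d^(L-1):
Powers of d = -A^2 - A^-2: d^2 = A^4 + 2 + A^-4; d^3 = -A^6 - 3*A^2 - 3*A^-2 - A^-6; d^4 = A^8 + 4*A^4 + 6 + 4*A^-4 + A^-8; d^5 = -A^10 - 5*A^6 - 10*A^2 - 10*A^-2 - 5*A^-6 - A^-10; d^6 = A^12 + 6*A^8 + 15*A^4 + 20 + 15*A^-4 + 6*A^-8 + A^-12.
  A^10 * (d^6) = A^22 + 6*A^18 + 15*A^14 + 20*A^10 + 15*A^6 + 6*A^2 + A^-2
  A^8 * (10*d^5) = -10*A^18 - 50*A^14 - 100*A^10 - 100*A^6 - 50*A^2 - 10*A^-2
  A^6 * (45*d^4) = 45*A^14 + 180*A^10 + 270*A^6 + 180*A^2 + 45*A^-2
  A^4 * (118*d^3 + 2*d^5) = -2*A^14 - 128*A^10 - 374*A^6 - 374*A^2 - 128*A^-2 - 2*A^-6
  A^2 * (193*d^2 + 17*d^4) = 17*A^10 + 261*A^6 + 488*A^2 + 261*A^-2 + 17*A^-6
  A^0 * (192*d + 59*d^3 + d^5) = -A^10 - 64*A^6 - 379*A^2 - 379*A^-2 - 64*A^-6 - A^-10
  A^-2 * (95 + 108*d^2 + 7*d^4) = 7*A^6 + 136*A^2 + 353*A^-2 + 136*A^-6 + 7*A^-10
  A^-4 * (95*d + 25*d^3) = -25*A^2 - 170*A^-2 - 170*A^-6 - 25*A^-10
  A^-6 * (43*d^2 + 2*d^4) = 2*A^2 + 51*A^-2 + 98*A^-6 + 51*A^-10 + 2*A^-14
  A^-8 * (10*d^3) = -10*A^-2 - 30*A^-6 - 30*A^-10 - 10*A^-14
  A^-10 * (d^4) = A^-2 + 4*A^-6 + 6*A^-10 + 4*A^-14 + A^-18
Summing the groups: <K> = A^22 - 4*A^18 + 8*A^14 - 12*A^10 + 15*A^6 - 16*A^2 + 15*A^-2 - 11*A^-6 + 8*A^-10 - 4*A^-14 + A^-18
Normalise by the writhe: (-A^3)^(-w) = (-A^3)^(2) = A^6, so f(A) = A^6 * <K> = A^28 - 4*A^24 + 8*A^20 - 12*A^16 + 15*A^12 - 16*A^8 + 15*A^4 - 11 + 8*A^-4 - 4*A^-8 + A^-12.
Substitute A = t^(-1/4), i.e. A^e → t^(-e/4): V(t) = t^3 - 4*t^2 + 8*t - 11 + 15*t^-1 - 16*t^-2 + 15*t^-3 - 12*t^-4 + 8*t^-5 - 4*t^-6 + t^-7

Answer: t^3 - 4*t^2 + 8*t - 11 + 15*t^-1 - 16*t^-2 + 15*t^-3 - 12*t^-4 + 8*t^-5 - 4*t^-6 + t^-7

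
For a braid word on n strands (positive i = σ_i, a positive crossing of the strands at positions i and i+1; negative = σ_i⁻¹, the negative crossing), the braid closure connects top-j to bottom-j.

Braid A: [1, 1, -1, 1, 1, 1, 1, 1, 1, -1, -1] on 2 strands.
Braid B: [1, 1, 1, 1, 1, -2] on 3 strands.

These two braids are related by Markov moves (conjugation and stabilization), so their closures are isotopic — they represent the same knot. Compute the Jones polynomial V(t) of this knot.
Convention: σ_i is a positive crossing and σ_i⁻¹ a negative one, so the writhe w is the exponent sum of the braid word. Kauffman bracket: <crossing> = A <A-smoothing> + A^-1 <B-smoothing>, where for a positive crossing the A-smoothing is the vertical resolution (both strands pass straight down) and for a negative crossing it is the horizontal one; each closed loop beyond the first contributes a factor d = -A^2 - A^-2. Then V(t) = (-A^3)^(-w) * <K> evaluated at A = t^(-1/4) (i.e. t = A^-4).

Markov-equivalent braids have isotopic closures, hence identical knot invariants. Strip the Markov moves from each word to reach a common short braid β, then compute V(t) once on β.
Braid A: s1 s1 s1^-1 s1 s1 s1 s1 s1 s1 s1^-1 s1^-1 on 2 strands reduces by inverse Markov moves (closure unchanged at each step):
  Deconjugate: the word is γ·β·γ⁻¹ with γ = s1 s1 (prefix) and γ⁻¹ = s1^-1 s1^-1 (suffix); strip both.
  Deconjugate: the word is γ·β·γ⁻¹ with γ = s1^-1 (prefix) and γ⁻¹ = s1 (suffix); strip both.
Reduced to β = s1 s1 s1 s1 s1 on 2 strands, 5 crossings.
Braid B: s1 s1 s1 s1 s1 s2^-1 on 3 strands reduces by inverse Markov moves (closure unchanged at each step):
  Destabilize: the word has the form β·s2^-1 where s2^-1 occurs only as the final letter (β ∈ B_2); drop it and the last strand → 2 strands.
Reduced to β = s1 s1 s1 s1 s1 on 2 strands, 5 crossings.
Both give the same β = s1 s1 s1 s1 s1 on 2 strands, so one state sum suffices:
Braid: s1 s1 s1 s1 s1 on 2 strands, 5 crossings.
Writhe w = (#positive) - (#negative) = 5 - 0 = 5.
State-sum expansion of <K>. There are 2^5 = 32 states.
Each crossing splits two ways (0=vertical, 1=horizontal). The state's weight is A^(#A-smoothings - #B-smoothings) * d^(loops - 1).
  state 00000: A-exp=+5, loops=2, term = A^5 * d^1
  state 00001: A-exp=+3, loops=1, term = A^3 * d^0
  state 00010: A-exp=+3, loops=1, term = A^3 * d^0
  state 00011: A-exp=+1, loops=2, term = A^1 * d^1
  state 00100: A-exp=+3, loops=1, term = A^3 * d^0
  state 00101: A-exp=+1, loops=2, term = A^1 * d^1
  state 00110: A-exp=+1, loops=2, term = A^1 * d^1
  state 00111: A-exp=-1, loops=3, term = A^-1 * d^2
  state 01000: A-exp=+3, loops=1, term = A^3 * d^0
  state 01001: A-exp=+1, loops=2, term = A^1 * d^1
  state 01010: A-exp=+1, loops=2, term = A^1 * d^1
  state 01011: A-exp=-1, loops=3, term = A^-1 * d^2
  state 01100: A-exp=+1, loops=2, term = A^1 * d^1
  state 01101: A-exp=-1, loops=3, term = A^-1 * d^2
  state 01110: A-exp=-1, loops=3, term = A^-1 * d^2
  state 01111: A-exp=-3, loops=4, term = A^-3 * d^3
  state 10000: A-exp=+3, loops=1, term = A^3 * d^0
  state 10001: A-exp=+1, loops=2, term = A^1 * d^1
  state 10010: A-exp=+1, loops=2, term = A^1 * d^1
  state 10011: A-exp=-1, loops=3, term = A^-1 * d^2
  state 10100: A-exp=+1, loops=2, term = A^1 * d^1
  state 10101: A-exp=-1, loops=3, term = A^-1 * d^2
  state 10110: A-exp=-1, loops=3, term = A^-1 * d^2
  state 10111: A-exp=-3, loops=4, term = A^-3 * d^3
  state 11000: A-exp=+1, loops=2, term = A^1 * d^1
  state 11001: A-exp=-1, loops=3, term = A^-1 * d^2
  state 11010: A-exp=-1, loops=3, term = A^-1 * d^2
  state 11011: A-exp=-3, loops=4, term = A^-3 * d^3
  state 11100: A-exp=-1, loops=3, term = A^-1 * d^2
  state 11101: A-exp=-3, loops=4, term = A^-3 * d^3
  state 11110: A-exp=-3, loops=4, term = A^-3 * d^3
  state 11111: A-exp=-5, loops=5, term = A^-5 * d^4
Collect the terms by A-exponent (count of states per loop number):
Powers of d = -A^2 - A^-2: d^2 = A^4 + 2 + A^-4; d^3 = -A^6 - 3*A^2 - 3*A^-2 - A^-6; d^4 = A^8 + 4*A^4 + 6 + 4*A^-4 + A^-8.
  A^5 * (d) = -A^7 - A^3
  A^3 * (5) = 5*A^3
  A^1 * (10*d) = -10*A^3 - 10*A^-1
  A^-1 * (10*d^2) = 10*A^3 + 20*A^-1 + 10*A^-5
  A^-3 * (5*d^3) = -5*A^3 - 15*A^-1 - 15*A^-5 - 5*A^-9
  A^-5 * (d^4) = A^3 + 4*A^-1 + 6*A^-5 + 4*A^-9 + A^-13
Summing the groups: <K> = -A^7 - A^-1 + A^-5 - A^-9 + A^-13
Normalise by the writhe: (-A^3)^(-w) = (-A^3)^(-5) = -A^-15, so f(A) = -A^-15 * <K> = A^-8 + A^-16 - A^-20 + A^-24 - A^-28.
Substitute A = t^(-1/4), i.e. A^e → t^(-e/4): V(t) = -t^7 + t^6 - t^5 + t^4 + t^2

Answer: -t^7 + t^6 - t^5 + t^4 + t^2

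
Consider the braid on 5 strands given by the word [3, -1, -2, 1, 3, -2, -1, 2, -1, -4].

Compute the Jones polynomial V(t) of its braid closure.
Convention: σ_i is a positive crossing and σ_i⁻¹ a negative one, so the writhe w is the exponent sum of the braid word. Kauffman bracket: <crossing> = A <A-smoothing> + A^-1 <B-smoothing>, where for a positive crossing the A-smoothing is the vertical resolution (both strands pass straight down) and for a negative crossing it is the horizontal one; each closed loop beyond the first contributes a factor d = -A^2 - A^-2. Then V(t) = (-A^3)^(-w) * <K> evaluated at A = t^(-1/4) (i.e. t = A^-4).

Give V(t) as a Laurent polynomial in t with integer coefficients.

The presented braid s3 s1^-1 s2^-1 s1 s3 s2^-1 s1^-1 s2 s1^-1 s4^-1 on 5 strands reduces by inverse Markov moves (closure unchanged at each step):
  Destabilize: the word has the form β·s4^-1 where s4^-1 occurs only as the final letter (β ∈ B_4); drop it and the last strand → 4 strands.
Reduced to β = s3 s1^-1 s2^-1 s1 s3 s2^-1 s1^-1 s2 s1^-1 on 4 strands, 9 crossings.
Compute on β:
Braid: s3 s1^-1 s2^-1 s1 s3 s2^-1 s1^-1 s2 s1^-1 on 4 strands, 9 crossings.
Writhe w = (#positive) - (#negative) = 4 - 5 = -1.
Enumerate smoothing states for the bracket polynomial. There are 2^9 = 512 states.
Each crossing splits two ways (0=vertical, 1=horizontal). The state's weight is A^(#A-smoothings - #B-smoothings) * d^(loops - 1).
Tabulate the states by total A-exponent and number of loops L (A-exp: L × count):
  A^9: L=5 ×1
  A^7: L=4 ×9
  A^5: L=3 ×32, L=5 ×4
  A^3: L=2 ×53, L=4 ×30, L=6 ×1
  A^1: L=1 ×35, L=3 ×80, L=5 ×11
  A^-1: L=2 ×86, L=4 ×39, L=6 ×1
  A^-3: L=1 ×21, L=3 ×58, L=5 ×5
  A^-5: L=2 ×26, L=4 ×10
  A^-7: L=1 ×3, L=3 ×6
  A^-9: L=2 ×1
Each group contributes A^e * Σ count * d^(L-1):
Powers of d = -A^2 - A^-2: d^2 = A^4 + 2 + A^-4; d^3 = -A^6 - 3*A^2 - 3*A^-2 - A^-6; d^4 = A^8 + 4*A^4 + 6 + 4*A^-4 + A^-8; d^5 = -A^10 - 5*A^6 - 10*A^2 - 10*A^-2 - 5*A^-6 - A^-10.
  A^9 * (d^4) = A^17 + 4*A^13 + 6*A^9 + 4*A^5 + A
  A^7 * (9*d^3) = -9*A^13 - 27*A^9 - 27*A^5 - 9*A
  A^5 * (32*d^2 + 4*d^4) = 4*A^13 + 48*A^9 + 88*A^5 + 48*A + 4*A^-3
  A^3 * (53*d + 30*d^3 + d^5) = -A^13 - 35*A^9 - 153*A^5 - 153*A - 35*A^-3 - A^-7
  A^1 * (35 + 80*d^2 + 11*d^4) = 11*A^9 + 124*A^5 + 261*A + 124*A^-3 + 11*A^-7
  A^-1 * (86*d + 39*d^3 + d^5) = -A^9 - 44*A^5 - 213*A - 213*A^-3 - 44*A^-7 - A^-11
  A^-3 * (21 + 58*d^2 + 5*d^4) = 5*A^5 + 78*A + 167*A^-3 + 78*A^-7 + 5*A^-11
  A^-5 * (26*d + 10*d^3) = -10*A - 56*A^-3 - 56*A^-7 - 10*A^-11
  A^-7 * (3 + 6*d^2) = 6*A^-3 + 15*A^-7 + 6*A^-11
  A^-9 * (d) = -A^-7 - A^-11
Summing the groups: <K> = A^17 - 2*A^13 + 2*A^9 - 3*A^5 + 3*A - 3*A^-3 + 2*A^-7 - A^-11
Normalise by the writhe: (-A^3)^(-w) = (-A^3)^(1) = -A^3, so f(A) = -A^3 * <K> = -A^20 + 2*A^16 - 2*A^12 + 3*A^8 - 3*A^4 + 3 - 2*A^-4 + A^-8.
Substitute A = t^(-1/4), i.e. A^e → t^(-e/4): V(t) = t^2 - 2*t + 3 - 3*t^-1 + 3*t^-2 - 2*t^-3 + 2*t^-4 - t^-5

Answer: t^2 - 2*t + 3 - 3*t^-1 + 3*t^-2 - 2*t^-3 + 2*t^-4 - t^-5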